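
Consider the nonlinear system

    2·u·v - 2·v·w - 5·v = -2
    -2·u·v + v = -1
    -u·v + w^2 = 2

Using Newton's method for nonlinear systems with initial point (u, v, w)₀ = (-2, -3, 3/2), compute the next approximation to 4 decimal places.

(-2.6528, 0.5833, 1.6806)

At (-2, -3, 3/2): F = (38.0000, -14.0000, -5.7500).
Jacobian J = [[2·v, 2·u - 2·w - 5, -2·v], [-2·v, -2·u + 1, 0], [-v, -u, 2·w]].
At the point, J = [[-6.0000, -12.0000, 6.0000], [6.0000, 5.0000, 0.0000], [3.0000, 2.0000, 3.0000]] (det J = 108.0000).
Solving J·Δ = −F gives Δ = (-0.6528, 3.5833, 0.1806).
Then the next iterate is (u, v, w)₁ = (-2.6528, 0.5833, 1.6806).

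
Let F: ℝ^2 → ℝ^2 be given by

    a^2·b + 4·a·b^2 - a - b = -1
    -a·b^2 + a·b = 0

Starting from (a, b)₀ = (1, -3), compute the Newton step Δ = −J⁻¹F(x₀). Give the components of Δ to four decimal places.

At (1, -3): F = (36.0000, -12.0000).
Jacobian J = [[2·a·b + 4·b^2 - 1, a^2 + 8·a·b - 1], [-b^2 + b, -2·a·b + a]].
At the point, J = [[29.0000, -24.0000], [-12.0000, 7.0000]] (det J = -85.0000).
Solving J·Δ = −F gives Δ = (-0.4235, 0.9882).

(-0.4235, 0.9882)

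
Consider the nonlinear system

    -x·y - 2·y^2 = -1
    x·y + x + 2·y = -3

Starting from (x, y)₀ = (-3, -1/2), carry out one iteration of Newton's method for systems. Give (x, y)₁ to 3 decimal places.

(-3.500, -0.250)

At (-3, -1/2): F = (-1.000, 0.500).
Jacobian J = [[-y, -x - 4·y], [y + 1, x + 2]].
At the point, J = [[0.500, 5.000], [0.500, -1.000]] (det J = -3.000).
Solving J·Δ = −F gives Δ = (-0.500, 0.250).
Then the next iterate is (x, y)₁ = (-3.500, -0.250).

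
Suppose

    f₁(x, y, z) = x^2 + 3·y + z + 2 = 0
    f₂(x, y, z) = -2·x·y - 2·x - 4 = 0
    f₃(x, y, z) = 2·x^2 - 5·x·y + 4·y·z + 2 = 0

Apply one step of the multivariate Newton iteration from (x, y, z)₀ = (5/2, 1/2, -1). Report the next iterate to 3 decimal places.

(-1.182, 0.409, 8.932)

At (5/2, 1/2, -1): F = (8.750, -11.500, 6.250).
Jacobian J = [[2·x, 3, 1], [-2·y - 2, -2·x, 0], [4·x - 5·y, -5·x + 4·z, 4·y]].
At the point, J = [[5.000, 3.000, 1.000], [-3.000, -5.000, 0.000], [7.500, -16.500, 2.000]] (det J = 55.000).
Solving J·Δ = −F gives Δ = (-3.682, -0.091, 9.932).
Then the next iterate is (x, y, z)₁ = (-1.182, 0.409, 8.932).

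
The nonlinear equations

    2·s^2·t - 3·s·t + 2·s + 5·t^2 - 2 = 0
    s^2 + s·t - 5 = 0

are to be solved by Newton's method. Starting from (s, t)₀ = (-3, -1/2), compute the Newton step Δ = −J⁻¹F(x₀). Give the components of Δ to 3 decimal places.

At (-3, -1/2): F = (-20.250, 5.500).
Jacobian J = [[4·s·t - 3·t + 2, 2·s^2 - 3·s + 10·t], [2·s + t, s]].
At the point, J = [[9.500, 22.000], [-6.500, -3.000]] (det J = 114.500).
Solving J·Δ = −F gives Δ = (0.526, 0.693).

(0.526, 0.693)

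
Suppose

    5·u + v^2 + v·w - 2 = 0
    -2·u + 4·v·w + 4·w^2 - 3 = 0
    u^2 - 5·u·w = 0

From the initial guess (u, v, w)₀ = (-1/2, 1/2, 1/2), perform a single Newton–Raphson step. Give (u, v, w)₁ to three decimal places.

(1.278, -3.389, 2.389)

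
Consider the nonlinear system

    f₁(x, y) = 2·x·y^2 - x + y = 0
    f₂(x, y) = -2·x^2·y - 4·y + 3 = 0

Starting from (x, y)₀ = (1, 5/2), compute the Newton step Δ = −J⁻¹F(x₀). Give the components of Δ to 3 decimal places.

At (1, 5/2): F = (14.000, -12.000).
Jacobian J = [[2·y^2 - 1, 4·x·y + 1], [-4·x·y, -2·x^2 - 4]].
At the point, J = [[11.500, 11.000], [-10.000, -6.000]] (det J = 41.000).
Solving J·Δ = −F gives Δ = (-1.171, -0.049).

(-1.171, -0.049)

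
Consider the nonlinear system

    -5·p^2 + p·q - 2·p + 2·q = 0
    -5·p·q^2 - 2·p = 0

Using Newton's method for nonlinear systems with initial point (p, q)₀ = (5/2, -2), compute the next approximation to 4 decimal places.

(1.0085, -1.5563)

At (5/2, -2): F = (-45.2500, -55.0000).
Jacobian J = [[-10·p + q - 2, p + 2], [-5·q^2 - 2, -10·p·q]].
At the point, J = [[-29.0000, 4.5000], [-22.0000, 50.0000]] (det J = -1351.0000).
Solving J·Δ = −F gives Δ = (-1.4915, 0.4437).
Then the next iterate is (p, q)₁ = (1.0085, -1.5563).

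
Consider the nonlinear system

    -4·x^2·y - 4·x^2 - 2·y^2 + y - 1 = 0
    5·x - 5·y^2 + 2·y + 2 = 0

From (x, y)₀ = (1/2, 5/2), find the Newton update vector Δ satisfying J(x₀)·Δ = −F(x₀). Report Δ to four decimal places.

(-0.3118, -1.0134)

At (1/2, 5/2): F = (-14.5000, -21.7500).
Jacobian J = [[-8·x·y - 8·x, -4·x^2 - 4·y + 1], [5, -10·y + 2]].
At the point, J = [[-14.0000, -10.0000], [5.0000, -23.0000]] (det J = 372.0000).
Solving J·Δ = −F gives Δ = (-0.3118, -1.0134).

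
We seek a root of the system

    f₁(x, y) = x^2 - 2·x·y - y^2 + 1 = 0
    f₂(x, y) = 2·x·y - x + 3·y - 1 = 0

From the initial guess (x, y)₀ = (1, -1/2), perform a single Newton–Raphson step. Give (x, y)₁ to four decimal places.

At (1, -1/2): F = (2.7500, -4.5000).
Jacobian J = [[2·x - 2·y, -2·x - 2·y], [2·y - 1, 2·x + 3]].
At the point, J = [[3.0000, -1.0000], [-2.0000, 5.0000]] (det J = 13.0000).
Solving J·Δ = −F gives Δ = (-0.7115, 0.6154).
Then the next iterate is (x, y)₁ = (0.2885, 0.1154).

(0.2885, 0.1154)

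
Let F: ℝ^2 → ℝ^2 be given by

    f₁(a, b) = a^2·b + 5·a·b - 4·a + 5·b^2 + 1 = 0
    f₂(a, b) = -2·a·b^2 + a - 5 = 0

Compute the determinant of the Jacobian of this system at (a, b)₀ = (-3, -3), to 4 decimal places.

-576.0000

J = [[2·a·b + 5·b - 4, a^2 + 5·a + 10·b], [-2·b^2 + 1, -4·a·b]].
At the point, J = [[-1.0000, -36.0000], [-17.0000, -36.0000]].
det J = -576.0000.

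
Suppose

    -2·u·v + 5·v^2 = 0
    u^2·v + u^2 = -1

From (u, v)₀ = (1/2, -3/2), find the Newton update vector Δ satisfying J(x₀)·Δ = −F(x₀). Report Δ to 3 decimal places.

At (1/2, -3/2): F = (12.750, 0.875).
Jacobian J = [[-2·v, -2·u + 10·v], [2·u·v + 2·u, u^2]].
At the point, J = [[3.000, -16.000], [-0.500, 0.250]] (det J = -7.250).
Solving J·Δ = −F gives Δ = (2.371, 1.241).

(2.371, 1.241)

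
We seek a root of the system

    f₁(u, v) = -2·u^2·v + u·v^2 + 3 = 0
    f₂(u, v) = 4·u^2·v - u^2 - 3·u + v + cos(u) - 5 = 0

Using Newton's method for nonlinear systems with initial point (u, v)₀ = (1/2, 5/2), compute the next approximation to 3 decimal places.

At (1/2, 5/2): F = (4.875, -0.87242).
Jacobian J = [[-4·u·v + v^2, -2·u^2 + 2·u·v], [8·u·v - 2·u - sin(u) - 3, 4·u^2 + 1]].
At the point, J = [[1.250, 2.000], [5.52057, 2.000]] (det J = -8.54115).
Solving J·Δ = −F gives Δ = (1.346, -3.279).
Then the next iterate is (u, v)₁ = (1.846, -0.779).

(1.846, -0.779)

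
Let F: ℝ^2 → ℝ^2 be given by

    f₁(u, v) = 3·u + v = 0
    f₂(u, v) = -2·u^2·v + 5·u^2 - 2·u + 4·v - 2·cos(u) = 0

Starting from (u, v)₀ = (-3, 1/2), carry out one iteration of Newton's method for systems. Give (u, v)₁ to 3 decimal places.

At (-3, 1/2): F = (-8.500, 45.97998).
Jacobian J = [[3, 1], [-4·u·v + 10·u + 2·sin(u) - 2, -2·u^2 + 4]].
At the point, J = [[3.000, 1.000], [-26.28224, -14.000]] (det J = -15.71776).
Solving J·Δ = −F gives Δ = (4.646, -5.437).
Then the next iterate is (u, v)₁ = (1.646, -4.937).

(1.646, -4.937)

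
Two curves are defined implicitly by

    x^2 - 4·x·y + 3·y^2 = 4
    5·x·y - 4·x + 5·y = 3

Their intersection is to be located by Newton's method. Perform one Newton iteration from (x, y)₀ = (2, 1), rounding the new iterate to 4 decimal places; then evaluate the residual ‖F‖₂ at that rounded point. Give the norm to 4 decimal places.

1534.2515

At (2, 1): F = (-5.0000, 4.0000).
Jacobian J = [[2·x - 4·y, -4·x + 6·y], [5·y - 4, 5·x + 5]].
At the point, J = [[0.0000, -2.0000], [1.0000, 15.0000]] (det J = 2.0000).
Solving J·Δ = −F gives Δ = (33.5000, -2.5000).
Then the next iterate is (x, y)₁ = (35.5000, -1.5000).
Re-evaluating at (35.5000, -1.5000): F = (1476.0000, -418.7500), so ‖F‖₂ = 1534.2515.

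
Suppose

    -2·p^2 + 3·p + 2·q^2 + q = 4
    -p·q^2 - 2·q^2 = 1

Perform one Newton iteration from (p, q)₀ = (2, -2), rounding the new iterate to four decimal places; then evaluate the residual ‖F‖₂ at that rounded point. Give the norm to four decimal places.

5.3968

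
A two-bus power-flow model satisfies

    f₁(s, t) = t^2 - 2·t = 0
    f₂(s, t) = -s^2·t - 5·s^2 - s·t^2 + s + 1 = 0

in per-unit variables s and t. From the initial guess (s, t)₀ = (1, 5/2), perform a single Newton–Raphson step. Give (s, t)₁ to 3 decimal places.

(0.543, 2.083)

At (1, 5/2): F = (1.250, -11.750).
Jacobian J = [[0, 2·t - 2], [-2·s·t - 10·s - t^2 + 1, -s^2 - 2·s·t]].
At the point, J = [[0.000, 3.000], [-20.250, -6.000]] (det J = 60.750).
Solving J·Δ = −F gives Δ = (-0.457, -0.417).
Then the next iterate is (s, t)₁ = (0.543, 2.083).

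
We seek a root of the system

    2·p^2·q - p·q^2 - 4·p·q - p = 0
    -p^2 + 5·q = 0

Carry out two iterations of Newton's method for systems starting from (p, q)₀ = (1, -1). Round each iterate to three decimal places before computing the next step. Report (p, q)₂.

(0.280, -0.088)

At (1, -1): F = (0.000, -6.000).
Jacobian J = [[4·p·q - q^2 - 4·q - 1, 2·p^2 - 2·p·q - 4·p], [-2·p, 5]].
At the point, J = [[-2.000, 0.000], [-2.000, 5.000]] (det J = -10.000).
Solving J·Δ = −F gives Δ = (0.000, 1.200).
Then the next iterate is (p, q)₁ = (1.000, 0.200).
Round to (1.000, 0.200) and repeat: F = (-1.440, 0.000), J = [[-1.040, -2.400], [-2.000, 5.000]].
Δ = (-0.720, -0.288), so (p, q)₂ = (0.280, -0.088).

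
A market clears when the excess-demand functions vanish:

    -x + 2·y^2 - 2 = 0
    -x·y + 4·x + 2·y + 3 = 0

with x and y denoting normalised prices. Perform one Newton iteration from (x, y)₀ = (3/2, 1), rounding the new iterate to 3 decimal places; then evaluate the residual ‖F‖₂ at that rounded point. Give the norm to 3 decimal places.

1.281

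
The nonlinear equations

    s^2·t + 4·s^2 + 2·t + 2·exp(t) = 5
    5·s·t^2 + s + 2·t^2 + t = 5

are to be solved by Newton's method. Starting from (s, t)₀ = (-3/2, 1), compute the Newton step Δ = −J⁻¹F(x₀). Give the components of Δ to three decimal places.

At (-3/2, 1): F = (13.68656, -11.000).
Jacobian J = [[2·s·t + 8·s, s^2 + 2·exp(t) + 2], [5·t^2 + 1, 10·s·t + 4·t + 1]].
At the point, J = [[-15.000, 9.68656], [6.000, -10.000]] (det J = 91.88062).
Solving J·Δ = −F gives Δ = (0.330, -0.902).

(0.330, -0.902)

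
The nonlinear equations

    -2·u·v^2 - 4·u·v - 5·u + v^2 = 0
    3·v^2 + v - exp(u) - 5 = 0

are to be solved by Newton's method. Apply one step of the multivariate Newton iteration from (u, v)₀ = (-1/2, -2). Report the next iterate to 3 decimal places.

(0.379, -1.649)

At (-1/2, -2): F = (6.500, 4.39347).
Jacobian J = [[-2·v^2 - 4·v - 5, -4·u·v - 4·u + 2·v], [-exp(u), 6·v + 1]].
At the point, J = [[-5.000, -6.000], [-0.60653, -11.000]] (det J = 51.36082).
Solving J·Δ = −F gives Δ = (0.879, 0.351).
Then the next iterate is (u, v)₁ = (0.379, -1.649).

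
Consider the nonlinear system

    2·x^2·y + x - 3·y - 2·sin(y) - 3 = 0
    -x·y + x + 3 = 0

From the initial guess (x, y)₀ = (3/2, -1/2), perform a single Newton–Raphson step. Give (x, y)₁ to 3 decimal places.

(0.531, 2.031)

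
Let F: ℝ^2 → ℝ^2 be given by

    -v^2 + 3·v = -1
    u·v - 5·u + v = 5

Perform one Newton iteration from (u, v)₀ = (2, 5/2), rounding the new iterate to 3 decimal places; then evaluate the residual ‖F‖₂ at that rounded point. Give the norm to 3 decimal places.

2.247

At (2, 5/2): F = (2.250, -7.500).
Jacobian J = [[0, -2·v + 3], [v - 5, u + 1]].
At the point, J = [[0.000, -2.000], [-2.500, 3.000]] (det J = -5.000).
Solving J·Δ = −F gives Δ = (-1.650, 1.125).
Then the next iterate is (u, v)₁ = (0.350, 3.625).
Re-evaluating at (0.350, 3.625): F = (-1.26562, -1.85625), so ‖F‖₂ = 2.247.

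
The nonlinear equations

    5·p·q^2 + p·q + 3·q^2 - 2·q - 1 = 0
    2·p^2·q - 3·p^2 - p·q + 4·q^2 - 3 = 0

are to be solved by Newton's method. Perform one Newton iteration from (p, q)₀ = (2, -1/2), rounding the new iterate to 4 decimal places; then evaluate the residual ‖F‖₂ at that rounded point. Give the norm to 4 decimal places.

5.2485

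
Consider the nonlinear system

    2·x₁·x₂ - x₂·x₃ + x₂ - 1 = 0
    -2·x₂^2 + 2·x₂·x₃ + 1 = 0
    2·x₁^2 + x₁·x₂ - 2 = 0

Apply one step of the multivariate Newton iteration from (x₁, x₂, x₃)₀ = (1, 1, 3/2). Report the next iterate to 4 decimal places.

At (1, 1, 3/2): F = (0.5000, 2.0000, 1.0000).
Jacobian J = [[2·x₂, 2·x₁ - x₃ + 1, -x₂], [0, -4·x₂ + 2·x₃, 2·x₂], [4·x₁ + x₂, x₁, 0]].
At the point, J = [[2.0000, 1.5000, -1.0000], [0.0000, -1.0000, 2.0000], [5.0000, 1.0000, 0.0000]] (det J = 6.0000).
Solving J·Δ = −F gives Δ = (0.1667, -1.8333, -1.9167).
Then the next iterate is (x₁, x₂, x₃)₁ = (1.1667, -0.8333, -0.4167).

(1.1667, -0.8333, -0.4167)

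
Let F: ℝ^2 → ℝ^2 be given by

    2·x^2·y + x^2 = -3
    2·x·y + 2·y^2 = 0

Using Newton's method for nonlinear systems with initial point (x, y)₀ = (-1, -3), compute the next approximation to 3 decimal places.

(-1.156, -1.219)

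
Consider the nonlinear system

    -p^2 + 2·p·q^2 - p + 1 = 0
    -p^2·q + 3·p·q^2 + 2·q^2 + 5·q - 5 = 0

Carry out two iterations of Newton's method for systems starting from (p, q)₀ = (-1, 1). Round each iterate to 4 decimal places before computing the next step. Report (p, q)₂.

At (-1, 1): F = (-1.0000, -2.0000).
Jacobian J = [[-2·p + 2·q^2 - 1, 4·p·q], [-2·p·q + 3·q^2, -p^2 + 6·p·q + 4·q + 5]].
At the point, J = [[3.0000, -4.0000], [5.0000, 2.0000]] (det J = 26.0000).
Solving J·Δ = −F gives Δ = (0.3846, 0.0385).
Then the next iterate is (p, q)₁ = (-0.6154, 1.0385).
Round to (-0.6154, 1.0385) and repeat: F = (-0.090713, -0.034927), J = [[2.387764, -2.556372], [4.513633, 4.940725]].
Δ = (0.0230, -0.0140), so (p, q)₂ = (-0.5924, 1.0245).

(-0.5924, 1.0245)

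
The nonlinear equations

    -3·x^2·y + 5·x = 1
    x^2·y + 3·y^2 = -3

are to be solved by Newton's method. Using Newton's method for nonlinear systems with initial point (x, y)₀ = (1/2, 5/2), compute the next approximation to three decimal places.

At (1/2, 5/2): F = (-0.375, 22.375).
Jacobian J = [[-6·x·y + 5, -3·x^2], [2·x·y, x^2 + 6·y]].
At the point, J = [[-2.500, -0.750], [2.500, 15.250]] (det J = -36.250).
Solving J·Δ = −F gives Δ = (0.305, -1.517).
Then the next iterate is (x, y)₁ = (0.805, 0.983).

(0.805, 0.983)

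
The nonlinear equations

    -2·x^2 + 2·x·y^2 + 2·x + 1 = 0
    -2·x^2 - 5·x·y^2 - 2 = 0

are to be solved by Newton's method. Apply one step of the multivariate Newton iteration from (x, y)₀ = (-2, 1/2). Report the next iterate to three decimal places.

(-0.864, 0.483)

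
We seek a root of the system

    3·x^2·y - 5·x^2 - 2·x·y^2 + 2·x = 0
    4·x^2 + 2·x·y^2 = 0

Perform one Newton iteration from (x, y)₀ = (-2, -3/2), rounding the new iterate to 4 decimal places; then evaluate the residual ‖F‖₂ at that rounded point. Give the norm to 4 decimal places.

9.0559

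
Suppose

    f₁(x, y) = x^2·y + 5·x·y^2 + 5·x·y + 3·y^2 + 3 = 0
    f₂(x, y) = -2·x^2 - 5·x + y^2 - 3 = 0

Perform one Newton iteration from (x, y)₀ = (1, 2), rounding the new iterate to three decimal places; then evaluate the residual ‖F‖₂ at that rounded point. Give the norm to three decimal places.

12.774

At (1, 2): F = (47.000, -6.000).
Jacobian J = [[2·x·y + 5·y^2 + 5·y, x^2 + 10·x·y + 5·x + 6·y], [-4·x - 5, 2·y]].
At the point, J = [[34.000, 38.000], [-9.000, 4.000]] (det J = 478.000).
Solving J·Δ = −F gives Δ = (-0.870, -0.458).
Then the next iterate is (x, y)₁ = (0.130, 1.542).
Re-evaluating at (0.130, 1.542): F = (12.70720, -1.30604), so ‖F‖₂ = 12.774.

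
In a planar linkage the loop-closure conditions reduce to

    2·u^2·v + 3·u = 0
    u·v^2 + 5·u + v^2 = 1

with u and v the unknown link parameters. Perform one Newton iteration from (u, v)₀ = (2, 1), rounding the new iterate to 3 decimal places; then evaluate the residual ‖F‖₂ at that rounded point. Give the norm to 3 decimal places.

At (2, 1): F = (14.000, 12.000).
Jacobian J = [[4·u·v + 3, 2·u^2], [v^2 + 5, 2·u·v + 2·v]].
At the point, J = [[11.000, 8.000], [6.000, 6.000]] (det J = 18.000).
Solving J·Δ = −F gives Δ = (0.667, -2.667).
Then the next iterate is (u, v)₁ = (2.667, -1.667).
Re-evaluating at (2.667, -1.667): F = (-15.71337, 22.52519), so ‖F‖₂ = 27.464.

27.464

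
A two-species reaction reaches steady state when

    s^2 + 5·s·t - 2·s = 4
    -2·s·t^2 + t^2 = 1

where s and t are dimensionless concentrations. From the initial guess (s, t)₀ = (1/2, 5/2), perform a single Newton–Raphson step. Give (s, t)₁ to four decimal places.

At (1/2, 5/2): F = (1.5000, -1.0000).
Jacobian J = [[2·s + 5·t - 2, 5·s], [-2·t^2, -4·s·t + 2·t]].
At the point, J = [[11.5000, 2.5000], [-12.5000, 0.0000]] (det J = 31.2500).
Solving J·Δ = −F gives Δ = (-0.0800, -0.2320).
Then the next iterate is (s, t)₁ = (0.4200, 2.2680).

(0.4200, 2.2680)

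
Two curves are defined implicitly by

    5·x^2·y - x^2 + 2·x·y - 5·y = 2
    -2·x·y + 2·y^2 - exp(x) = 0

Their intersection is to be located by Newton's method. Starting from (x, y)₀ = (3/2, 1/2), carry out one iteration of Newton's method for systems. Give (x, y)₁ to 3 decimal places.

(0.387, 1.121)

At (3/2, 1/2): F = (0.375, -5.48169).
Jacobian J = [[10·x·y - 2·x + 2·y, 5·x^2 + 2·x - 5], [-2·y - exp(x), -2·x + 4·y]].
At the point, J = [[5.500, 9.250], [-5.48169, -1.000]] (det J = 45.20562).
Solving J·Δ = −F gives Δ = (-1.113, 0.621).
Then the next iterate is (x, y)₁ = (0.387, 1.121).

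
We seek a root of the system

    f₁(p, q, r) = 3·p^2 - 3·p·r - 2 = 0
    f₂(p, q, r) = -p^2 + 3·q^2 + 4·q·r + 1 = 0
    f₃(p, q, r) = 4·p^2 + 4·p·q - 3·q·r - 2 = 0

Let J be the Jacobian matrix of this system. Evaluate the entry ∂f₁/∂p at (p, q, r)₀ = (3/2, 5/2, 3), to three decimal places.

∂f₁/∂p = 6·p - 3·r.
At (3/2, 5/2, 3) this is 0.000.

0.000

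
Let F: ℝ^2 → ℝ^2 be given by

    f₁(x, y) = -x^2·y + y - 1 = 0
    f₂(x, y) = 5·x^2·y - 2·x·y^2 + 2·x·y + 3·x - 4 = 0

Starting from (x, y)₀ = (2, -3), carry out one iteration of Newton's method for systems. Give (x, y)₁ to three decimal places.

(1.802, -1.126)

At (2, -3): F = (8.000, -106.000).
Jacobian J = [[-2·x·y, -x^2 + 1], [10·x·y - 2·y^2 + 2·y + 3, 5·x^2 - 4·x·y + 2·x]].
At the point, J = [[12.000, -3.000], [-81.000, 48.000]] (det J = 333.000).
Solving J·Δ = −F gives Δ = (-0.198, 1.874).
Then the next iterate is (x, y)₁ = (1.802, -1.126).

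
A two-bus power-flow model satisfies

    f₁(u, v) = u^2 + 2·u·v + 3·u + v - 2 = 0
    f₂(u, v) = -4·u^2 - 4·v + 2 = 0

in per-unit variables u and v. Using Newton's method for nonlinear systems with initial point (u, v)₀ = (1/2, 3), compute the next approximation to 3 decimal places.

(0.469, 0.281)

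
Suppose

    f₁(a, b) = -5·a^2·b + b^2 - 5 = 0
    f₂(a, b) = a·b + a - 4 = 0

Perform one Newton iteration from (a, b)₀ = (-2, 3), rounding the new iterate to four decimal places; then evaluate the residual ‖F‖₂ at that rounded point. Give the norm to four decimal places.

At (-2, 3): F = (-56.0000, -12.0000).
Jacobian J = [[-10·a·b, -5·a^2 + 2·b], [b + 1, a]].
At the point, J = [[60.0000, -14.0000], [4.0000, -2.0000]] (det J = -64.0000).
Solving J·Δ = −F gives Δ = (-0.8750, -7.7500).
Then the next iterate is (a, b)₁ = (-2.8750, -4.7500).
Re-evaluating at (-2.8750, -4.7500): F = (213.871094, 6.781250), so ‖F‖₂ = 213.9786.

213.9786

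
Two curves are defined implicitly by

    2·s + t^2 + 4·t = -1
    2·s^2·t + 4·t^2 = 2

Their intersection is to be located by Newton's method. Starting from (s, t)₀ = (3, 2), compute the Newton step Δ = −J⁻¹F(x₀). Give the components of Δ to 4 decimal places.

(1.9839, -2.8710)

At (3, 2): F = (19.0000, 50.0000).
Jacobian J = [[2, 2·t + 4], [4·s·t, 2·s^2 + 8·t]].
At the point, J = [[2.0000, 8.0000], [24.0000, 34.0000]] (det J = -124.0000).
Solving J·Δ = −F gives Δ = (1.9839, -2.8710).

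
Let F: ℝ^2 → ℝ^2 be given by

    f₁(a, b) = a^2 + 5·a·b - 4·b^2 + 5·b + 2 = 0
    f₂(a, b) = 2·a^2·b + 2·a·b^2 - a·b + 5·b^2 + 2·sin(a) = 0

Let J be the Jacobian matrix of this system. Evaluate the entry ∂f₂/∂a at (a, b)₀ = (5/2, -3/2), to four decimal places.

-10.6023

∂f₂/∂a = 4·a·b + 2·b^2 - b + 2·cos(a).
At (5/2, -3/2) this is -10.6023.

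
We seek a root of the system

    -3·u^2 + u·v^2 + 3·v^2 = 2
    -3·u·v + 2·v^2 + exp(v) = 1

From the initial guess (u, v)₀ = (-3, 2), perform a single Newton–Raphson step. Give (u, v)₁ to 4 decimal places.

(-1.6818, 0.9963)

At (-3, 2): F = (-29.0000, 32.389056).
Jacobian J = [[-6·u + v^2, 2·u·v + 6·v], [-3·v, -3·u + 4·v + exp(v)]].
At the point, J = [[22.0000, 0.0000], [-6.0000, 24.389056]] (det J = 536.559234).
Solving J·Δ = −F gives Δ = (1.3182, -1.0037).
Then the next iterate is (u, v)₁ = (-1.6818, 0.9963).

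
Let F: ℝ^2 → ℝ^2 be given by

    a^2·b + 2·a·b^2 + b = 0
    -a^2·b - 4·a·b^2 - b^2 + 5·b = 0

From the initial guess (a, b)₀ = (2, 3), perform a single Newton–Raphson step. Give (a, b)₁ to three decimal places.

(-0.227, 3.545)

At (2, 3): F = (51.000, -78.000).
Jacobian J = [[2·a·b + 2·b^2, a^2 + 4·a·b + 1], [-2·a·b - 4·b^2, -a^2 - 8·a·b - 2·b + 5]].
At the point, J = [[30.000, 29.000], [-48.000, -53.000]] (det J = -198.000).
Solving J·Δ = −F gives Δ = (-2.227, 0.545).
Then the next iterate is (a, b)₁ = (-0.227, 3.545).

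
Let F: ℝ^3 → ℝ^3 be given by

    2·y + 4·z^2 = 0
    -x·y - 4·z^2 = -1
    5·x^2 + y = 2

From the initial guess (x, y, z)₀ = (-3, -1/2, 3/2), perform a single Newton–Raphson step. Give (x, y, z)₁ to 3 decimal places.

(-1.578, -0.342, 0.807)

At (-3, -1/2, 3/2): F = (8.000, -9.500, 42.500).
Jacobian J = [[0, 2, 8·z], [-y, -x, -8·z], [10·x, 1, 0]].
At the point, J = [[0.000, 2.000, 12.000], [0.500, 3.000, -12.000], [-30.000, 1.000, 0.000]] (det J = 1806.000).
Solving J·Δ = −F gives Δ = (1.422, 0.158, -0.693).
Then the next iterate is (x, y, z)₁ = (-1.578, -0.342, 0.807).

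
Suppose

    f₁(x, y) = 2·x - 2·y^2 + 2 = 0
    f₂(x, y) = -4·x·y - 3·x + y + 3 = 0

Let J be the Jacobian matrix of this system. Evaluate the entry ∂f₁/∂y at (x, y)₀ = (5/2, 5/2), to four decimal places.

-10.0000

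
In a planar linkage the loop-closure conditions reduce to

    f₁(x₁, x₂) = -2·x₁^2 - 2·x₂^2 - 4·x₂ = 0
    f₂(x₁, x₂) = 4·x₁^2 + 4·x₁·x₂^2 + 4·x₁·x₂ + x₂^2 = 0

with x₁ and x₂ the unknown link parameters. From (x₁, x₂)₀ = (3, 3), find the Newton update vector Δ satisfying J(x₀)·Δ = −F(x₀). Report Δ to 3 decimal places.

(18.000, -16.500)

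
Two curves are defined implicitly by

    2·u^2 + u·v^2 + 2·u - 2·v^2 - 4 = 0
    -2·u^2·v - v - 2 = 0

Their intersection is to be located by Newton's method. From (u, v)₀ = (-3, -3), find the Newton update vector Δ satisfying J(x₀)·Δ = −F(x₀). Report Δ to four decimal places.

(0.8617, 1.2621)

At (-3, -3): F = (-37.0000, 55.0000).
Jacobian J = [[4·u + v^2 + 2, 2·u·v - 4·v], [-4·u·v, -2·u^2 - 1]].
At the point, J = [[-1.0000, 30.0000], [-36.0000, -19.0000]] (det J = 1099.0000).
Solving J·Δ = −F gives Δ = (0.8617, 1.2621).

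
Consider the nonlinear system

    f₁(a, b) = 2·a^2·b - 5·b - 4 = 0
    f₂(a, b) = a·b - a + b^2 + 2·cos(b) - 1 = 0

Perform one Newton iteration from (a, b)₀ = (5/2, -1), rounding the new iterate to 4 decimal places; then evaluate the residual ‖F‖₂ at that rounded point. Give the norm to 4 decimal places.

At (5/2, -1): F = (-11.5000, -3.919395).
Jacobian J = [[4·a·b, 2·a^2 - 5], [b - 1, a + 2·b - 2·sin(b)]].
At the point, J = [[-10.0000, 7.5000], [-2.0000, 2.182942]] (det J = -6.829420).
Solving J·Δ = −F gives Δ = (0.6284, 2.3712).
Then the next iterate is (a, b)₁ = (3.1284, 1.3712).
Re-evaluating at (3.1284, 1.3712): F = (15.983558, 2.437999), so ‖F‖₂ = 16.1684.

16.1684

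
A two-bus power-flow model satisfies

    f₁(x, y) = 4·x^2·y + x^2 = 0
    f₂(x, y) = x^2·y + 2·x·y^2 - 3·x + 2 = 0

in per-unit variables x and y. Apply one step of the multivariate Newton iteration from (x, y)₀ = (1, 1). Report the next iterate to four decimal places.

At (1, 1): F = (5.0000, 2.0000).
Jacobian J = [[8·x·y + 2·x, 4·x^2], [2·x·y + 2·y^2 - 3, x^2 + 4·x·y]].
At the point, J = [[10.0000, 4.0000], [1.0000, 5.0000]] (det J = 46.0000).
Solving J·Δ = −F gives Δ = (-0.3696, -0.3261).
Then the next iterate is (x, y)₁ = (0.6304, 0.6739).

(0.6304, 0.6739)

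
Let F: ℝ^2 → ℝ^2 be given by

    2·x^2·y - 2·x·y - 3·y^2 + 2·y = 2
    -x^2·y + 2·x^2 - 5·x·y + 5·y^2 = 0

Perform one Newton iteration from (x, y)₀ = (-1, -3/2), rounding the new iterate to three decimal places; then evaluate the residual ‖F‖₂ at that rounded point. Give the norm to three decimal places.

At (-1, -3/2): F = (-17.750, 7.250).
Jacobian J = [[4·x·y - 2·y, 2·x^2 - 2·x - 6·y + 2], [-2·x·y + 4·x - 5·y, -x^2 - 5·x + 10·y]].
At the point, J = [[9.000, 15.000], [0.500, -11.000]] (det J = -106.500).
Solving J·Δ = −F gives Δ = (0.812, 0.696).
Then the next iterate is (x, y)₁ = (-0.188, -0.804).
Re-evaluating at (-0.188, -0.804): F = (-5.90639, 2.57542), so ‖F‖₂ = 6.443.

6.443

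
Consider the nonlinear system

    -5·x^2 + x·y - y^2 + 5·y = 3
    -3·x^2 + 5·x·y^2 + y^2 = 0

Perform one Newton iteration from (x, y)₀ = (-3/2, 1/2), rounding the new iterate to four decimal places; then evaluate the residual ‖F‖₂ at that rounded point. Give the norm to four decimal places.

3.9151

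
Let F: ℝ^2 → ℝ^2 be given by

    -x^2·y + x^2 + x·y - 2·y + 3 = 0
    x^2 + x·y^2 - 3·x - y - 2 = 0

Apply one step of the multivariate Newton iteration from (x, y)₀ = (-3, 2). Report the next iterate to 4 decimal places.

(-1.6437, 1.6322)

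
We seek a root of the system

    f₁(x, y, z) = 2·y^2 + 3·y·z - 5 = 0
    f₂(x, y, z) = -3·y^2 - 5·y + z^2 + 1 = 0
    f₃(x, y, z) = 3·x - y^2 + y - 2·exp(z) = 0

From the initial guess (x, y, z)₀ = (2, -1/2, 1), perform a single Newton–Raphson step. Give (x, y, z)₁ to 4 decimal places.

At (2, -1/2, 1): F = (-6.0000, 3.7500, -0.186564).
Jacobian J = [[0, 4·y + 3·z, 3·y], [0, -6·y - 5, 2·z], [3, -2·y + 1, -2·exp(z)]].
At the point, J = [[0.0000, 1.0000, -1.5000], [0.0000, -2.0000, 2.0000], [3.0000, 2.0000, -5.436564]] (det J = -3.0000).
Solving J·Δ = −F gives Δ = (-10.6384, -6.3750, -8.2500).
Then the next iterate is (x, y, z)₁ = (-8.6384, -6.8750, -7.2500).

(-8.6384, -6.8750, -7.2500)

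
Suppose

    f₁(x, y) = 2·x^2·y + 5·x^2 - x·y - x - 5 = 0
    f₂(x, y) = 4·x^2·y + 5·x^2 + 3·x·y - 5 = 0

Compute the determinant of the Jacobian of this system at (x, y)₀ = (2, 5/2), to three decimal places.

398.000

J = [[4·x·y + 10·x - y - 1, 2·x^2 - x], [8·x·y + 10·x + 3·y, 4·x^2 + 3·x]].
At the point, J = [[36.500, 6.000], [67.500, 22.000]].
det J = 398.000.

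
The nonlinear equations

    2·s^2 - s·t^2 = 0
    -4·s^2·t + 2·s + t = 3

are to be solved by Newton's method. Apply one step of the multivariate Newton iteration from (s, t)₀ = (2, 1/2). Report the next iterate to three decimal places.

(1.021, 0.458)

At (2, 1/2): F = (7.500, -6.500).
Jacobian J = [[4·s - t^2, -2·s·t], [-8·s·t + 2, -4·s^2 + 1]].
At the point, J = [[7.750, -2.000], [-6.000, -15.000]] (det J = -128.250).
Solving J·Δ = −F gives Δ = (-0.979, -0.042).
Then the next iterate is (s, t)₁ = (1.021, 0.458).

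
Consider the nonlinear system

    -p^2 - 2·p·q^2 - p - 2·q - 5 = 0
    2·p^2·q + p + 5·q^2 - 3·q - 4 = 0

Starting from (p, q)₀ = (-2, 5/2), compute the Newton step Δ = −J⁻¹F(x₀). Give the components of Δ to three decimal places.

At (-2, 5/2): F = (13.000, 37.750).
Jacobian J = [[-2·p - 2·q^2 - 1, -4·p·q - 2], [4·p·q + 1, 2·p^2 + 10·q - 3]].
At the point, J = [[-9.500, 18.000], [-19.000, 30.000]] (det J = 57.000).
Solving J·Δ = −F gives Δ = (5.079, 1.958).

(5.079, 1.958)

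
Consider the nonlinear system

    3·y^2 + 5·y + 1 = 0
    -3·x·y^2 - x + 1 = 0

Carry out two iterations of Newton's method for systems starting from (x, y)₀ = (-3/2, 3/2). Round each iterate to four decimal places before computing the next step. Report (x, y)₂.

(-0.7159, -0.0662)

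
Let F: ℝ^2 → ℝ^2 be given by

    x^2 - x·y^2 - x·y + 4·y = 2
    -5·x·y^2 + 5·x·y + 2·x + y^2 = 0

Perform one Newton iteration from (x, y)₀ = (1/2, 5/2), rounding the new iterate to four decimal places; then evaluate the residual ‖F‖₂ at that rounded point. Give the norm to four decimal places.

2.7711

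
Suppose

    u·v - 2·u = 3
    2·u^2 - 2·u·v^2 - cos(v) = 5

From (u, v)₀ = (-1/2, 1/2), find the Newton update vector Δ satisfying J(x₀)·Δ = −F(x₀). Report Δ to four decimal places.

At (-1/2, 1/2): F = (-2.2500, -5.127583).
Jacobian J = [[v - 2, u], [4·u - 2·v^2, -4·u·v + sin(v)]].
At the point, J = [[-1.5000, -0.5000], [-2.5000, 1.479426]] (det J = -3.469138).
Solving J·Δ = −F gives Δ = (-1.6985, 0.5956).

(-1.6985, 0.5956)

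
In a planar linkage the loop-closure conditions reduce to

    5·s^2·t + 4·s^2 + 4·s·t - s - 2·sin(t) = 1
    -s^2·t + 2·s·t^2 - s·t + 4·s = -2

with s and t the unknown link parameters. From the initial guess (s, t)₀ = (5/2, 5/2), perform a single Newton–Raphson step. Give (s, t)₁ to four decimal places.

(1.7340, 1.2553)

At (5/2, 5/2): F = (123.428056, 21.3750).
Jacobian J = [[10·s·t + 8·s + 4·t - 1, 5·s^2 + 4·s - 2·cos(t)], [-2·s·t + 2·t^2 - t + 4, -s^2 + 4·s·t - s]].
At the point, J = [[91.5000, 42.852287], [1.5000, 16.2500]] (det J = 1422.596569).
Solving J·Δ = −F gives Δ = (-0.7660, -1.2447).
Then the next iterate is (s, t)₁ = (1.7340, 1.2553).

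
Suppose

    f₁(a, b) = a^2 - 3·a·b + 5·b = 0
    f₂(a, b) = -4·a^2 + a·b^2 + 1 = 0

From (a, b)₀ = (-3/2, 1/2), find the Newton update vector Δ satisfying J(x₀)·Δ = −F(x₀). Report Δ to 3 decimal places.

(0.630, -0.438)

At (-3/2, 1/2): F = (7.000, -8.375).
Jacobian J = [[2·a - 3·b, -3·a + 5], [-8·a + b^2, 2·a·b]].
At the point, J = [[-4.500, 9.500], [12.250, -1.500]] (det J = -109.625).
Solving J·Δ = −F gives Δ = (0.630, -0.438).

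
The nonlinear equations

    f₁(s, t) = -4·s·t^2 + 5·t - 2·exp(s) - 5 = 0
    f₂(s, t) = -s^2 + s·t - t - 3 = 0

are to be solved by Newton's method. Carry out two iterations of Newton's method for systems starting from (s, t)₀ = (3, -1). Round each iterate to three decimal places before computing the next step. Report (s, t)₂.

At (3, -1): F = (-62.17107, -14.000).
Jacobian J = [[-4·t^2 - 2·exp(s), -8·s·t + 5], [-2·s + t, s - 1]].
At the point, J = [[-44.17107, 29.000], [-7.000, 2.000]] (det J = 114.65785).
Solving J·Δ = −F gives Δ = (-2.457, -1.598).
Then the next iterate is (s, t)₁ = (0.543, -2.598).
Round to (0.543, -2.598) and repeat: F = (-36.09247, -2.10756), J = [[-30.44074, 16.28571], [-3.684, -0.457]].
Δ = (-0.688, 0.931), so (s, t)₂ = (-0.145, -1.667).

(-0.145, -1.667)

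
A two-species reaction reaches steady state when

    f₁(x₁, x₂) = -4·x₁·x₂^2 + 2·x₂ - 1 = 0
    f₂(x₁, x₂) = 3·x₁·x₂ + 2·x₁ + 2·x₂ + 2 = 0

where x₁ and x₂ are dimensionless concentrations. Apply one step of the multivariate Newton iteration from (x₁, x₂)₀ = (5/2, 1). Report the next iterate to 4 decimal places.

(-1.5673, 1.4038)

At (5/2, 1): F = (-9.0000, 16.5000).
Jacobian J = [[-4·x₂^2, -8·x₁·x₂ + 2], [3·x₂ + 2, 3·x₁ + 2]].
At the point, J = [[-4.0000, -18.0000], [5.0000, 9.5000]] (det J = 52.0000).
Solving J·Δ = −F gives Δ = (-4.0673, 0.4038).
Then the next iterate is (x₁, x₂)₁ = (-1.5673, 1.4038).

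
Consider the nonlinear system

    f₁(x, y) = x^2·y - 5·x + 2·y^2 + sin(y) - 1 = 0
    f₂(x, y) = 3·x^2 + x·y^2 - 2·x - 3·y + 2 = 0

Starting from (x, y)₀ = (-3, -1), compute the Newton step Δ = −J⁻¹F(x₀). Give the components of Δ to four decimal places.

At (-3, -1): F = (6.158529, 35.0000).
Jacobian J = [[2·x·y - 5, x^2 + 4·y + cos(y)], [6·x + y^2 - 2, 2·x·y - 3]].
At the point, J = [[1.0000, 5.540302], [-19.0000, 3.0000]] (det J = 108.265744).
Solving J·Δ = −F gives Δ = (1.6204, -1.4041).

(1.6204, -1.4041)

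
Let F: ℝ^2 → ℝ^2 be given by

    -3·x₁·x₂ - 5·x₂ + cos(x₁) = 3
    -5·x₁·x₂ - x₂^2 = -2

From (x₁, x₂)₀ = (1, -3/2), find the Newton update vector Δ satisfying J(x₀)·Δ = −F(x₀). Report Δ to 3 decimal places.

(-0.739, 0.855)

At (1, -3/2): F = (9.54030, 7.250).
Jacobian J = [[-3·x₂ - sin(x₁), -3·x₁ - 5], [-5·x₂, -5·x₁ - 2·x₂]].
At the point, J = [[3.65853, -8.000], [7.500, -2.000]] (det J = 52.68294).
Solving J·Δ = −F gives Δ = (-0.739, 0.855).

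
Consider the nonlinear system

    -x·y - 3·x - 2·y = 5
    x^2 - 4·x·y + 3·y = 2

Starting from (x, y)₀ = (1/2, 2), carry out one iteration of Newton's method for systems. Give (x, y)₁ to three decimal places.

(0.017, -1.633)

At (1/2, 2): F = (-11.500, 0.250).
Jacobian J = [[-y - 3, -x - 2], [2·x - 4·y, -4·x + 3]].
At the point, J = [[-5.000, -2.500], [-7.000, 1.000]] (det J = -22.500).
Solving J·Δ = −F gives Δ = (-0.483, -3.633).
Then the next iterate is (x, y)₁ = (0.017, -1.633).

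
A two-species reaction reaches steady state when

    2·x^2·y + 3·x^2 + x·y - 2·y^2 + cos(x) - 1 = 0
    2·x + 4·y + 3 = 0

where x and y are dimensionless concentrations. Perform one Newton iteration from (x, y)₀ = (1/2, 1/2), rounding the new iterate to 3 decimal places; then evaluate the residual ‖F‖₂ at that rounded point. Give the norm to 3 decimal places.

1.192

At (1/2, 1/2): F = (0.62758, 6.000).
Jacobian J = [[4·x·y + 6·x + y - sin(x), 2·x^2 + x - 4·y], [2, 4]].
At the point, J = [[4.02057, -1.000], [2.000, 4.000]] (det J = 18.08230).
Solving J·Δ = −F gives Δ = (-0.471, -1.265).
Then the next iterate is (x, y)₁ = (0.029, -0.765).
Re-evaluating at (0.029, -0.765): F = (-1.19182, -0.002), so ‖F‖₂ = 1.192.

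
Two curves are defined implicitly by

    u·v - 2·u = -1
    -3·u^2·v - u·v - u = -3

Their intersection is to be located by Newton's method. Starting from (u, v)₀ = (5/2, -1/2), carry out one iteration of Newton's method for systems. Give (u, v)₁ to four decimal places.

(0.1491, -0.7509)

At (5/2, -1/2): F = (-5.2500, 11.1250).
Jacobian J = [[v - 2, u], [-6·u·v - v - 1, -3·u^2 - u]].
At the point, J = [[-2.5000, 2.5000], [7.0000, -21.2500]] (det J = 35.6250).
Solving J·Δ = −F gives Δ = (-2.3509, -0.2509).
Then the next iterate is (u, v)₁ = (0.1491, -0.7509).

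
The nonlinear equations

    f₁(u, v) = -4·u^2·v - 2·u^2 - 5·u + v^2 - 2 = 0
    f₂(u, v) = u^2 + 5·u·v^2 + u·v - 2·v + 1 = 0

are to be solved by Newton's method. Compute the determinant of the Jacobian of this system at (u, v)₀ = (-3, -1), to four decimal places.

J = [[-8·u·v - 4·u - 5, -4·u^2 + 2·v], [2·u + 5·v^2 + v, 10·u·v + u - 2]].
At the point, J = [[-17.0000, -38.0000], [-2.0000, 25.0000]].
det J = -501.0000.

-501.0000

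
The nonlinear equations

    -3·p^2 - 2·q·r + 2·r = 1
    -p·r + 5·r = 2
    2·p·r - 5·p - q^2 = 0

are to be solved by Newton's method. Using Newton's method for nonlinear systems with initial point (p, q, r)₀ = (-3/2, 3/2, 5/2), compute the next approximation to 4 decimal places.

At (-3/2, 3/2, 5/2): F = (-10.2500, 14.2500, -2.2500).
Jacobian J = [[-6·p, -2·r, -2·q + 2], [-r, 0, -p + 5], [2·r - 5, -2·q, 2·p]].
At the point, J = [[9.0000, -5.0000, -1.0000], [-2.5000, 0.0000, 6.5000], [0.0000, -3.0000, -3.0000]] (det J = 205.5000).
Solving J·Δ = −F gives Δ = (1.4489, 0.8850, -1.6350).
Then the next iterate is (p, q, r)₁ = (-0.0511, 2.3850, 0.8650).

(-0.0511, 2.3850, 0.8650)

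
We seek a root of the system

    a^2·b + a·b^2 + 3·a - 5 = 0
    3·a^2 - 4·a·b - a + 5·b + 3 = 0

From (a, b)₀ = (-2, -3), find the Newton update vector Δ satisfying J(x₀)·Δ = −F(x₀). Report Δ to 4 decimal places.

At (-2, -3): F = (-41.0000, -22.0000).
Jacobian J = [[2·a·b + b^2 + 3, a^2 + 2·a·b], [6·a - 4·b - 1, -4·a + 5]].
At the point, J = [[24.0000, 16.0000], [-1.0000, 13.0000]] (det J = 328.0000).
Solving J·Δ = −F gives Δ = (0.5518, 1.7348).

(0.5518, 1.7348)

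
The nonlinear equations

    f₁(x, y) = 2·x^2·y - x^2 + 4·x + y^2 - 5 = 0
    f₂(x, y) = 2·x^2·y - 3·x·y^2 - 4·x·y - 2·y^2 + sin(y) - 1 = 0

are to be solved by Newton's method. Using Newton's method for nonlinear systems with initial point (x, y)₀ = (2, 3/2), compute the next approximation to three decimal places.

(1.573, 0.761)

At (2, 3/2): F = (13.250, -18.00251).
Jacobian J = [[4·x·y - 2·x + 4, 2·x^2 + 2·y], [4·x·y - 3·y^2 - 4·y, 2·x^2 - 6·x·y - 4·x - 4·y + cos(y)]].
At the point, J = [[12.000, 11.000], [-0.750, -23.92926]] (det J = -278.90115).
Solving J·Δ = −F gives Δ = (-0.427, -0.739).
Then the next iterate is (x, y)₁ = (1.573, 0.761).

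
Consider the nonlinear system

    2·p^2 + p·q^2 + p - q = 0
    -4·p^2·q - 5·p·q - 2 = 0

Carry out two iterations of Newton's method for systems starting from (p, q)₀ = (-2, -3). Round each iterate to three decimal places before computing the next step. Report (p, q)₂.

(-1.490, -1.876)

At (-2, -3): F = (-9.000, 16.000).
Jacobian J = [[4·p + q^2 + 1, 2·p·q - 1], [-8·p·q - 5·q, -4·p^2 - 5·p]].
At the point, J = [[2.000, 11.000], [-33.000, -6.000]] (det J = 351.000).
Solving J·Δ = −F gives Δ = (0.348, 0.755).
Then the next iterate is (p, q)₁ = (-1.652, -2.245).
Round to (-1.652, -2.245) and repeat: F = (-2.27491, 3.96365), J = [[-0.56797, 6.41748], [-18.44492, -2.65642]].
Δ = (0.162, 0.369), so (p, q)₂ = (-1.490, -1.876).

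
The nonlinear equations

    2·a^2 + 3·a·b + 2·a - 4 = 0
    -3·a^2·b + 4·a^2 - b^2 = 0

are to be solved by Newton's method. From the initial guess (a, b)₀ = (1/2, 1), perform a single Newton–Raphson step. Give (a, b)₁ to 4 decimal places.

(0.6867, 0.7952)

At (1/2, 1): F = (-1.0000, -0.7500).
Jacobian J = [[4·a + 3·b + 2, 3·a], [-6·a·b + 8·a, -3·a^2 - 2·b]].
At the point, J = [[7.0000, 1.5000], [1.0000, -2.7500]] (det J = -20.7500).
Solving J·Δ = −F gives Δ = (0.1867, -0.2048).
Then the next iterate is (a, b)₁ = (0.6867, 0.7952).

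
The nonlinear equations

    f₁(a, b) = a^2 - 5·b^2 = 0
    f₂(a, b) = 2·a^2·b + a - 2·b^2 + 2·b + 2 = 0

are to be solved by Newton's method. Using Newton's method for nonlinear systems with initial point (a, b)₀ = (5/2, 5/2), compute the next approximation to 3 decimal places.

(1.617, 1.323)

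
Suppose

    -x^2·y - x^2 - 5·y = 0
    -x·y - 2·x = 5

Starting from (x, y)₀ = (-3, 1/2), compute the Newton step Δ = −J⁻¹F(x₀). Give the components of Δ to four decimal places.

At (-3, 1/2): F = (-16.0000, 2.5000).
Jacobian J = [[-2·x·y - 2·x, -x^2 - 5], [-y - 2, -x]].
At the point, J = [[9.0000, -14.0000], [-2.5000, 3.0000]] (det J = -8.0000).
Solving J·Δ = −F gives Δ = (-1.6250, -2.1875).

(-1.6250, -2.1875)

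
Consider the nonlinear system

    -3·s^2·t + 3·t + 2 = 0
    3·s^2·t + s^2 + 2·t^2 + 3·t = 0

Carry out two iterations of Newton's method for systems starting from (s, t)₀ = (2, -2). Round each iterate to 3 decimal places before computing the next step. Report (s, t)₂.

(1.758, -3.237)

At (2, -2): F = (20.000, -18.000).
Jacobian J = [[-6·s·t, -3·s^2 + 3], [6·s·t + 2·s, 3·s^2 + 4·t + 3]].
At the point, J = [[24.000, -9.000], [-20.000, 7.000]] (det J = -12.000).
Solving J·Δ = −F gives Δ = (-1.833, -2.667).
Then the next iterate is (s, t)₁ = (0.167, -4.667).
Round to (0.167, -4.667) and repeat: F = (-11.61053, 29.19819), J = [[4.67633, 2.91633], [-4.34233, -15.58433]].
Δ = (1.591, 1.430), so (s, t)₂ = (1.758, -3.237).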